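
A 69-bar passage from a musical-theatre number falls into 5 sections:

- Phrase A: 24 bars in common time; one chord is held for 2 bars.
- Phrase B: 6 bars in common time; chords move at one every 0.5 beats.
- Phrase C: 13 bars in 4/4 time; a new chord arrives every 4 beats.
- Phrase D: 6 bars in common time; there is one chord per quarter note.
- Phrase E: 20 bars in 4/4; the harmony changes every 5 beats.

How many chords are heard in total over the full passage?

113 chords

A: 24 bars × 4 beats = 96 beats; 8 beats/chord → 12 chords.
B: 6 bars × 4 beats = 24 beats; 0.5 beats/chord → 48 chords.
C: 13 bars × 4 beats = 52 beats; 4 beats/chord → 13 chords.
D: 6 bars × 4 beats = 24 beats; 1 beat/chord → 24 chords.
E: 20 bars × 4 beats = 80 beats; 5 beats/chord → 16 chords.
Total: 12 + 48 + 13 + 24 + 16 = 113.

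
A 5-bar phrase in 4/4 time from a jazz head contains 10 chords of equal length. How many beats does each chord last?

2 beats

5 bars × 4 beats/bar = 20 beats total.
20 beats ÷ 10 chords = 2 beats per chord.
(That is a half note.)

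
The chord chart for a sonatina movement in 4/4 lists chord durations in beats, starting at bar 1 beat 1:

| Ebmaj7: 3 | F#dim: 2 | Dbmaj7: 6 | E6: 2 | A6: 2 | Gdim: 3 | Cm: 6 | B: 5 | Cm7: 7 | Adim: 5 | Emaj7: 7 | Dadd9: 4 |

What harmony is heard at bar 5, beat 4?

Cm

Beat 4 of bar 5 is beat (5−1)×4 + 4 = 20 overall.
Running totals: Ebmaj7 ends at 3, F#dim ends at 5, Dbmaj7 ends at 11, E6 ends at 13, A6 ends at 15, Gdim ends at 18, Cm ends at 24.
Beat 20 falls within Cm.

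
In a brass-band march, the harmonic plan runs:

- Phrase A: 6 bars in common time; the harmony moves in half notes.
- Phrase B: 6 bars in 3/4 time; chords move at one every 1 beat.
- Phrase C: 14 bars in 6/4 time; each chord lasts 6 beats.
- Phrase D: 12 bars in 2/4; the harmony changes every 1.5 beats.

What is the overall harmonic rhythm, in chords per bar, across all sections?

30/19 chords per bar

A: 6 bars of 4 beats is 24 beats; at 2 beats each that's 12 chords.
B: 6 bars of 3 beats is 18 beats; at 1 beat each that's 18 chords.
C: 14 bars of 6 beats is 84 beats; at 6 beats each that's 14 chords.
D: 12 bars of 2 beats is 24 beats; at 1.5 beats each that's 16 chords.
Overall: 60 chords over 38 bars → 60/38 = 30/19 chords per bar.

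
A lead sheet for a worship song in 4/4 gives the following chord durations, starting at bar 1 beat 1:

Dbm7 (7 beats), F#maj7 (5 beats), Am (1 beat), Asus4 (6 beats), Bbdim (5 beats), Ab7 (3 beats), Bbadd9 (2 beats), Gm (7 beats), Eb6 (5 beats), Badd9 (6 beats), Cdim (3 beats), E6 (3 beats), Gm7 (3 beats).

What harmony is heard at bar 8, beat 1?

Bbadd9

Beat 1 of bar 8 is beat (8−1)×4 + 1 = 29 overall.
Running totals: Dbm7 ends at 7, F#maj7 ends at 12, Am ends at 13, Asus4 ends at 19, Bbdim ends at 24, Ab7 ends at 27, Bbadd9 ends at 29.
Beat 29 falls within Bbadd9.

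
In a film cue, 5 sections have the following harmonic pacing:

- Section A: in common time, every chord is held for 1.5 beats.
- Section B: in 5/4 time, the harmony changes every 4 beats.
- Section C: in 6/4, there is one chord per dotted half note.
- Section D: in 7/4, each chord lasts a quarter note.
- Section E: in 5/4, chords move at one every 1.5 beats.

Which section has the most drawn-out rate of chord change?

A: each chord is 1.5 beats in 4/4, so 8/3 per bar.
B: each chord is 4 beats in 5/4, so 1.25 per bar.
C: each chord is 3 beats in 6/4, so 2 per bar.
D: each chord is 1 beat in 7/4, so 7 per bar.
E: each chord is 1.5 beats in 5/4, so 10/3 per bar.
Slowest is B at 1.25 chords/bar.

Section B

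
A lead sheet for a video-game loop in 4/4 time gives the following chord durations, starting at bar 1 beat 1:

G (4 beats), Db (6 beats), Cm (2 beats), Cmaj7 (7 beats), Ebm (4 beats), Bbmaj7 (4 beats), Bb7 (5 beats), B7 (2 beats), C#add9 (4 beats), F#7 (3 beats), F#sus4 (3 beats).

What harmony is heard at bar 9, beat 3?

C#add9

Beat 3 of bar 9 is beat (9−1)×4 + 3 = 35 overall.
Running totals: G ends at 4, Db ends at 10, Cm ends at 12, Cmaj7 ends at 19, Ebm ends at 23, Bbmaj7 ends at 27, Bb7 ends at 32, B7 ends at 34, C#add9 ends at 38.
Beat 35 falls within C#add9.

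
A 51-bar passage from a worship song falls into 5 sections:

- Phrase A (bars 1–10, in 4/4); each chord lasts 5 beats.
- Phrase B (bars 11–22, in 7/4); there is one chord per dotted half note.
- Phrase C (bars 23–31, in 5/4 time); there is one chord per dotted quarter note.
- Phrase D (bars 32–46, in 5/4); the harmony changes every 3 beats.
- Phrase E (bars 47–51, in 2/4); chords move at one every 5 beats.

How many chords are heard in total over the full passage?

93 chords

A: 10·4 = 40 beats, 40/5 = 8 chords.
B: 12·7 = 84 beats, 84/3 = 28 chords.
C: 9·5 = 45 beats, 45/1.5 = 30 chords.
D: 15·5 = 75 beats, 75/3 = 25 chords.
E: 5·2 = 10 beats, 10/5 = 2 chords.
Total: 8 + 28 + 30 + 25 + 2 = 93.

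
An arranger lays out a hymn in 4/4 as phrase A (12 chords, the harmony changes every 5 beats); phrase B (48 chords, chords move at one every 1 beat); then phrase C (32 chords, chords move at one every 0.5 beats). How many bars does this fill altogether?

A: 12 × 5 = 60 beats = 15 bars.
B: 48 × 1 = 48 beats = 12 bars.
C: 32 × 0.5 = 16 beats = 4 bars.
Total: 15 + 12 + 4 = 31 bars.

31 bars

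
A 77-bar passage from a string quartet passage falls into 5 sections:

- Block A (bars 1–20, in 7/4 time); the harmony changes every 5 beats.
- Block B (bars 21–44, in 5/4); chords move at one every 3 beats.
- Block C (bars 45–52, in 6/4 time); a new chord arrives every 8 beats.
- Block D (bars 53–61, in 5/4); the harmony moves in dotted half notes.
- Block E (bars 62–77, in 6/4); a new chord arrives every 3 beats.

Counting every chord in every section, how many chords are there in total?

121 chords

A has 140 beats and chords last 5 each, so 28 chords.
B has 120 beats and chords last 3 each, so 40 chords.
C has 48 beats and chords last 8 each, so 6 chords.
D has 45 beats and chords last 3 each, so 15 chords.
E has 96 beats and chords last 3 each, so 32 chords.
Total: 28 + 40 + 6 + 15 + 32 = 121.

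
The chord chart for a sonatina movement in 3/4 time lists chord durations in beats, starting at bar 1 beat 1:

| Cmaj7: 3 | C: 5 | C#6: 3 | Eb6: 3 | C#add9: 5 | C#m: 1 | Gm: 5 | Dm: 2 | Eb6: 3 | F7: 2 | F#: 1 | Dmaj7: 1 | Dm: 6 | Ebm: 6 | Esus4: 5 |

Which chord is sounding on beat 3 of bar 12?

Dm

Beat 3 of bar 12 is beat (12−1)×3 + 3 = 36 overall.
Running totals: Cmaj7 ends at 3, C ends at 8, C#6 ends at 11, Eb6 ends at 14, C#add9 ends at 19, C#m ends at 20, Gm ends at 25, Dm ends at 27, Eb6 ends at 30, F7 ends at 32, F# ends at 33, Dmaj7 ends at 34, Dm ends at 40.
Beat 36 falls within Dm.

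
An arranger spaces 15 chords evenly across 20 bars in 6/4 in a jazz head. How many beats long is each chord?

20 bars × 6 beats/bar = 120 beats total.
120 beats ÷ 15 chords = 8 beats per chord.

8 beats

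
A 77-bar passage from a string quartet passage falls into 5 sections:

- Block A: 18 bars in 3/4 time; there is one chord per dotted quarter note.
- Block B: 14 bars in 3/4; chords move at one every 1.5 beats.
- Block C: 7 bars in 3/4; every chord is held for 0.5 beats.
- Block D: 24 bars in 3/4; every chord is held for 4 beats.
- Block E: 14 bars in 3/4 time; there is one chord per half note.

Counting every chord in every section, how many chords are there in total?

A: 18 bars × 3 beats = 54 beats; 1.5 beats/chord → 36 chords.
B: 14 bars × 3 beats = 42 beats; 1.5 beats/chord → 28 chords.
C: 7 bars × 3 beats = 21 beats; 0.5 beats/chord → 42 chords.
D: 24 bars × 3 beats = 72 beats; 4 beats/chord → 18 chords.
E: 14 bars × 3 beats = 42 beats; 2 beats/chord → 21 chords.
Total: 36 + 28 + 42 + 18 + 21 = 145.

145 chords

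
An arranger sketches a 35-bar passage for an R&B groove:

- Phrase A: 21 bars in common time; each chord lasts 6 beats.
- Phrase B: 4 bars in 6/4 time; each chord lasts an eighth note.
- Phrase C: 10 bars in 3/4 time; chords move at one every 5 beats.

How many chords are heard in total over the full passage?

68 chords

A has 84 beats and chords last 6 each, so 14 chords.
B has 24 beats and chords last 0.5 each, so 48 chords.
C has 30 beats and chords last 5 each, so 6 chords.
Total: 14 + 48 + 6 = 68.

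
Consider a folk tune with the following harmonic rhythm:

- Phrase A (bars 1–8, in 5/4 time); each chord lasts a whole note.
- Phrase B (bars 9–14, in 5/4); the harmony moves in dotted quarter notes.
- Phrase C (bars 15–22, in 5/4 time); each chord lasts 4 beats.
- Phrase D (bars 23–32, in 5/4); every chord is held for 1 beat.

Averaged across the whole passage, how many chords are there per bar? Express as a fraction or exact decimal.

45/16 chords per bar

A: 8 bars of 5 beats is 40 beats; at 4 beats each that's 10 chords.
B: 6 bars of 5 beats is 30 beats; at 1.5 beats each that's 20 chords.
C: 8 bars of 5 beats is 40 beats; at 4 beats each that's 10 chords.
D: 10 bars of 5 beats is 50 beats; at 1 beat each that's 50 chords.
Overall: 90 chords over 32 bars → 90/32 = 45/16 chords per bar.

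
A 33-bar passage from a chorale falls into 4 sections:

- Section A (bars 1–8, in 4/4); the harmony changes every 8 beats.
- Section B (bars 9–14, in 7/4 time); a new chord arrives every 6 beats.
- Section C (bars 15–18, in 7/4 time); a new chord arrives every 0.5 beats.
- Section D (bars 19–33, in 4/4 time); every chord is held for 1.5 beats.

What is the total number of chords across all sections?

A: 8·4 = 32 beats, 32/8 = 4 chords.
B: 6·7 = 42 beats, 42/6 = 7 chords.
C: 4·7 = 28 beats, 28/0.5 = 56 chords.
D: 15·4 = 60 beats, 60/1.5 = 40 chords.
Total: 4 + 7 + 56 + 40 = 107.

107 chords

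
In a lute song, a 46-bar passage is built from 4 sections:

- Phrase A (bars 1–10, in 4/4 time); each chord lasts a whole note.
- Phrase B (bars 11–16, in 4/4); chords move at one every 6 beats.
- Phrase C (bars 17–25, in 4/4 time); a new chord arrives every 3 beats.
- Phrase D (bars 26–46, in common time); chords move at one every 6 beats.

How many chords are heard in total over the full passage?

40 chords

A: 10·4 = 40 beats, 40/4 = 10 chords.
B: 6·4 = 24 beats, 24/6 = 4 chords.
C: 9·4 = 36 beats, 36/3 = 12 chords.
D: 21·4 = 84 beats, 84/6 = 14 chords.
Total: 10 + 4 + 12 + 14 = 40.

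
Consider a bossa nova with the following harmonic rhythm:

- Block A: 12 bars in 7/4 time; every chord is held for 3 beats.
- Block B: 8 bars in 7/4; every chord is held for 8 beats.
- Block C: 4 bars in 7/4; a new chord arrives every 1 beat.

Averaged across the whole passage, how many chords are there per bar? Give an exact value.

A: 12 bars of 7 beats is 84 beats; at 3 beats each that's 28 chords.
B: 8 bars of 7 beats is 56 beats; at 8 beats each that's 7 chords.
C: 4 bars of 7 beats is 28 beats; at 1 beat each that's 28 chords.
Overall: 63 chords over 24 bars → 63/24 = 2.625 chords per bar.

2.625 chords per bar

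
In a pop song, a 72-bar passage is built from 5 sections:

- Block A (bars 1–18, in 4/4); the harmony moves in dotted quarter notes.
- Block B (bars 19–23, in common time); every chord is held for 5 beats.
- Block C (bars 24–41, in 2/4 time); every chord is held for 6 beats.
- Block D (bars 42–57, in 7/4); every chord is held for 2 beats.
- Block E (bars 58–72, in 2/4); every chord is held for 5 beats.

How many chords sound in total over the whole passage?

120 chords

A: 18·4 = 72 beats, 72/1.5 = 48 chords.
B: 5·4 = 20 beats, 20/5 = 4 chords.
C: 18·2 = 36 beats, 36/6 = 6 chords.
D: 16·7 = 112 beats, 112/2 = 56 chords.
E: 15·2 = 30 beats, 30/5 = 6 chords.
Total: 48 + 4 + 6 + 56 + 6 = 120.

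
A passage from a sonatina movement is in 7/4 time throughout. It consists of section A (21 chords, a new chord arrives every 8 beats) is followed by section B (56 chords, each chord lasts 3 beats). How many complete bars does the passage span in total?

A: 21 × 8 = 168 beats = 24 bars.
B: 56 × 3 = 168 beats = 24 bars.
Total: 24 + 24 = 48 bars.

48 bars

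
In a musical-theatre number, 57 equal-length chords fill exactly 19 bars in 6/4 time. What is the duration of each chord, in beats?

19 bars × 6 beats/bar = 114 beats total.
114 beats ÷ 57 chords = 2 beats per chord.
(That is a half note.)

2 beats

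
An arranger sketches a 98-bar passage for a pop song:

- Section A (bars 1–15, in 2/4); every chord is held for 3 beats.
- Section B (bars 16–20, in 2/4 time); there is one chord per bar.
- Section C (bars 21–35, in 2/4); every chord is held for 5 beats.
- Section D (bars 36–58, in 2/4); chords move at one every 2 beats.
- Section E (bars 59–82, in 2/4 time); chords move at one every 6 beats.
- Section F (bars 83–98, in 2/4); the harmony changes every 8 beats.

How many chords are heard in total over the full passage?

A: 15 bars × 2 beats = 30 beats; 3 beats/chord → 10 chords.
B: 5 bars × 2 beats = 10 beats; 2 beats/chord → 5 chords.
C: 15 bars × 2 beats = 30 beats; 5 beats/chord → 6 chords.
D: 23 bars × 2 beats = 46 beats; 2 beats/chord → 23 chords.
E: 24 bars × 2 beats = 48 beats; 6 beats/chord → 8 chords.
F: 16 bars × 2 beats = 32 beats; 8 beats/chord → 4 chords.
Total: 10 + 5 + 6 + 23 + 8 + 4 = 56.

56 chords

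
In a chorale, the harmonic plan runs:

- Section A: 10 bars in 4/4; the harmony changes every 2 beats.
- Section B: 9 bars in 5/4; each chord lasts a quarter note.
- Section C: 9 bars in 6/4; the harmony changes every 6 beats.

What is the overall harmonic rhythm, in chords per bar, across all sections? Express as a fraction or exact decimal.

37/14 chords per bar

A: 10 bars of 4 beats is 40 beats; at 2 beats each that's 20 chords.
B: 9 bars of 5 beats is 45 beats; at 1 beat each that's 45 chords.
C: 9 bars of 6 beats is 54 beats; at 6 beats each that's 9 chords.
Overall: 74 chords over 28 bars → 74/28 = 37/14 chords per bar.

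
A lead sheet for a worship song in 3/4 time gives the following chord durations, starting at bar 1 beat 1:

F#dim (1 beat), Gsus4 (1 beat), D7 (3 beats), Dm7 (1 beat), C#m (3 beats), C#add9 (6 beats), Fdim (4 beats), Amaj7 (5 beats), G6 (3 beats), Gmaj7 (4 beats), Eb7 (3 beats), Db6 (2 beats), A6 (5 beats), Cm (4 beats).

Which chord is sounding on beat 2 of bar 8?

Beat 2 of bar 8 is beat (8−1)×3 + 2 = 23 overall.
Running totals: F#dim ends at 1, Gsus4 ends at 2, D7 ends at 5, Dm7 ends at 6, C#m ends at 9, C#add9 ends at 15, Fdim ends at 19, Amaj7 ends at 24.
Beat 23 falls within Amaj7.

Amaj7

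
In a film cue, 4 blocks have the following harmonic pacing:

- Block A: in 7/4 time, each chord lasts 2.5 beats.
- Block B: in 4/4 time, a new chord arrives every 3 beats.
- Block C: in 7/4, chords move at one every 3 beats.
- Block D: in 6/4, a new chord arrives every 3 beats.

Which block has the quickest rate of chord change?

Block A

A: 7/2.5 = 2.8 chords/bar.
B: 4/3 = 4/3 chords/bar.
C: 7/3 = 7/3 chords/bar.
D: 6/3 = 2 chords/bar.
Fastest is A at 2.8 chords/bar.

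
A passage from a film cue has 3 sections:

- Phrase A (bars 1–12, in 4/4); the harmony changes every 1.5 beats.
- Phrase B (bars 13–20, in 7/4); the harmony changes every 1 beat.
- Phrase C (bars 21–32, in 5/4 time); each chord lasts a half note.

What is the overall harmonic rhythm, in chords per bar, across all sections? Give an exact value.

59/16 chords per bar

A: 12 × 4 = 48 beats ÷ 1.5 = 32 chords.
B: 8 × 7 = 56 beats ÷ 1 = 56 chords.
C: 12 × 5 = 60 beats ÷ 2 = 30 chords.
Overall: 118 chords over 32 bars → 118/32 = 59/16 chords per bar.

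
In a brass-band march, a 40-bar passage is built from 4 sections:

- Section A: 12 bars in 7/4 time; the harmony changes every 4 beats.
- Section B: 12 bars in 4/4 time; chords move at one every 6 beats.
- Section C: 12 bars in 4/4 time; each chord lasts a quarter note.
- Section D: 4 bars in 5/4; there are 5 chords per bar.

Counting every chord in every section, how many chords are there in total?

97 chords

A has 84 beats and chords last 4 each, so 21 chords.
B has 48 beats and chords last 6 each, so 8 chords.
C has 48 beats and chords last 1 each, so 48 chords.
D has 20 beats and chords last 1 each, so 20 chords.
Total: 21 + 8 + 48 + 20 = 97.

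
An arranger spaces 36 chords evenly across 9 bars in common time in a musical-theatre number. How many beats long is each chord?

9 bars × 4 beats/bar = 36 beats total.
36 beats ÷ 36 chords = 1 beats per chord.
(That is a quarter note.)

1 beat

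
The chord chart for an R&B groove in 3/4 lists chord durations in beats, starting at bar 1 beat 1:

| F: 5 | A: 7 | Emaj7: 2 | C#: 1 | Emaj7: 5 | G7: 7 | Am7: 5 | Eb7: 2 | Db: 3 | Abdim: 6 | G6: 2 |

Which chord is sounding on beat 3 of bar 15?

Beat 3 of bar 15 is beat (15−1)×3 + 3 = 45 overall.
Running totals: F ends at 5, A ends at 12, Emaj7 ends at 14, C# ends at 15, Emaj7 ends at 20, G7 ends at 27, Am7 ends at 32, Eb7 ends at 34, Db ends at 37, Abdim ends at 43, G6 ends at 45.
Beat 45 falls within G6.

G6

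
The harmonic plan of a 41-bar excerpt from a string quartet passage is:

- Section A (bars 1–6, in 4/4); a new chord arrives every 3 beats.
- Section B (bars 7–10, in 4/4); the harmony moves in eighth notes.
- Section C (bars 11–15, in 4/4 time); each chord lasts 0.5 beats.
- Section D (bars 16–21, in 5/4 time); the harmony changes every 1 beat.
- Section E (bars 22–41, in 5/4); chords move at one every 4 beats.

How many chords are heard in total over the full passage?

A: 6·4 = 24 beats, 24/3 = 8 chords.
B: 4·4 = 16 beats, 16/0.5 = 32 chords.
C: 5·4 = 20 beats, 20/0.5 = 40 chords.
D: 6·5 = 30 beats, 30/1 = 30 chords.
E: 20·5 = 100 beats, 100/4 = 25 chords.
Total: 8 + 32 + 40 + 30 + 25 = 135.

135 chords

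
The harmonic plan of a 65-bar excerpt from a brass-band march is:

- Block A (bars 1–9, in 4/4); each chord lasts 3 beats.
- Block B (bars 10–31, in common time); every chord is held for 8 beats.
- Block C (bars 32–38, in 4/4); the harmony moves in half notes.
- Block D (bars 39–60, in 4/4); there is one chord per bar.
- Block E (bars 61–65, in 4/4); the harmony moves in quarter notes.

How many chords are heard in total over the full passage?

79 chords

A: 9·4 = 36 beats, 36/3 = 12 chords.
B: 22·4 = 88 beats, 88/8 = 11 chords.
C: 7·4 = 28 beats, 28/2 = 14 chords.
D: 22·4 = 88 beats, 88/4 = 22 chords.
E: 5·4 = 20 beats, 20/1 = 20 chords.
Total: 12 + 11 + 14 + 22 + 20 = 79.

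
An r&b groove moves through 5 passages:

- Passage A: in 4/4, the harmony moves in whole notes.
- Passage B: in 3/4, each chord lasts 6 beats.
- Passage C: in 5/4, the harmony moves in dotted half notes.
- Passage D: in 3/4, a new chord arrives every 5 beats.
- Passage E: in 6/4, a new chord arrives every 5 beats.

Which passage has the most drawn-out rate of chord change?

A: 4 beats/bar ÷ 4 beats/chord = 1 chord/bar.
B: 3 beats/bar ÷ 6 beats/chord = 0.5 chords/bar.
C: 5 beats/bar ÷ 3 beats/chord = 5/3 chords/bar.
D: 3 beats/bar ÷ 5 beats/chord = 0.6 chords/bar.
E: 6 beats/bar ÷ 5 beats/chord = 1.2 chords/bar.
Slowest is B at 0.5 chords/bar.

Passage B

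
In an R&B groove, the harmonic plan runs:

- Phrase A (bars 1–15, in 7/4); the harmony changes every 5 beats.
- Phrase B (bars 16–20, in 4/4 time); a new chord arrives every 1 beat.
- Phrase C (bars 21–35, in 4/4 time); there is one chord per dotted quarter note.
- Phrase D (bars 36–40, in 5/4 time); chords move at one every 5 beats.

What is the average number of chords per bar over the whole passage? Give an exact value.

A: 15 × 7 = 105 beats ÷ 5 = 21 chords.
B: 5 × 4 = 20 beats ÷ 1 = 20 chords.
C: 15 × 4 = 60 beats ÷ 1.5 = 40 chords.
D: 5 × 5 = 25 beats ÷ 5 = 5 chords.
Overall: 86 chords over 40 bars → 86/40 = 2.15 chords per bar.

2.15 chords per bar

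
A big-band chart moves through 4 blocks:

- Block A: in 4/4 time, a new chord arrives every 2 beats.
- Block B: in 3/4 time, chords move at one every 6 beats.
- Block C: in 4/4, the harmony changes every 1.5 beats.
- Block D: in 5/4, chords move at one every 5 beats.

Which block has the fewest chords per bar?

A: each chord is 2 beats in 4/4, so 2 per bar.
B: each chord is 6 beats in 3/4, so 0.5 per bar.
C: each chord is 1.5 beats in 4/4, so 8/3 per bar.
D: each chord is 5 beats in 5/4, so 1 per bar.
Slowest is B at 0.5 chords/bar.

Block B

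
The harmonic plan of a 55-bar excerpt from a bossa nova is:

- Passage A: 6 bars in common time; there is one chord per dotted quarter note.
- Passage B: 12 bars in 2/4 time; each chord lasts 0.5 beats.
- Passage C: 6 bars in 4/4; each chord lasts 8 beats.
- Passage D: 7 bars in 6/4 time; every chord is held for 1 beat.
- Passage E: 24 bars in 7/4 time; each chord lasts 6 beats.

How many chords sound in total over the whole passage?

A: 6·4 = 24 beats, 24/1.5 = 16 chords.
B: 12·2 = 24 beats, 24/0.5 = 48 chords.
C: 6·4 = 24 beats, 24/8 = 3 chords.
D: 7·6 = 42 beats, 42/1 = 42 chords.
E: 24·7 = 168 beats, 168/6 = 28 chords.
Total: 16 + 48 + 3 + 42 + 28 = 137.

137 chords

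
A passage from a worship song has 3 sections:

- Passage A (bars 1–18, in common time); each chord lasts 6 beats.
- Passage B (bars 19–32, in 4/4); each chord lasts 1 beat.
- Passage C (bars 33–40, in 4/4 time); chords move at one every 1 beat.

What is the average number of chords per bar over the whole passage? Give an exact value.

A: 18 × 4 = 72 beats ÷ 6 = 12 chords.
B: 14 × 4 = 56 beats ÷ 1 = 56 chords.
C: 8 × 4 = 32 beats ÷ 1 = 32 chords.
Overall: 100 chords over 40 bars → 100/40 = 2.5 chords per bar.

2.5 chords per bar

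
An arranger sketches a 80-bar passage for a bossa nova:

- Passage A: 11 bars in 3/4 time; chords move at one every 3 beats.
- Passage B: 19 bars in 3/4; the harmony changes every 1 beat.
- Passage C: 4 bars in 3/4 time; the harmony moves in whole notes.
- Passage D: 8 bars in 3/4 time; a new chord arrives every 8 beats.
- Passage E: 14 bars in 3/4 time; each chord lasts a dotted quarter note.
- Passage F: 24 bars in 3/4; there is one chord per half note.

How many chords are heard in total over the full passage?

138 chords

A: 11·3 = 33 beats, 33/3 = 11 chords.
B: 19·3 = 57 beats, 57/1 = 57 chords.
C: 4·3 = 12 beats, 12/4 = 3 chords.
D: 8·3 = 24 beats, 24/8 = 3 chords.
E: 14·3 = 42 beats, 42/1.5 = 28 chords.
F: 24·3 = 72 beats, 72/2 = 36 chords.
Total: 11 + 57 + 3 + 3 + 28 + 36 = 138.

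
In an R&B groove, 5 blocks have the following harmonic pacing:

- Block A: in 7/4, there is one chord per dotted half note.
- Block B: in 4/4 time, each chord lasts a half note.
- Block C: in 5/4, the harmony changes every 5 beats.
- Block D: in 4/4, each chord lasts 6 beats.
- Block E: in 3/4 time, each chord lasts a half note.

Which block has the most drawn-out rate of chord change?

A: 7/3 = 7/3 chords/bar.
B: 4/2 = 2 chords/bar.
C: 5/5 = 1 chord/bar.
D: 4/6 = 2/3 chords/bar.
E: 3/2 = 1.5 chords/bar.
Slowest is D at 2/3 chords/bar.

Block D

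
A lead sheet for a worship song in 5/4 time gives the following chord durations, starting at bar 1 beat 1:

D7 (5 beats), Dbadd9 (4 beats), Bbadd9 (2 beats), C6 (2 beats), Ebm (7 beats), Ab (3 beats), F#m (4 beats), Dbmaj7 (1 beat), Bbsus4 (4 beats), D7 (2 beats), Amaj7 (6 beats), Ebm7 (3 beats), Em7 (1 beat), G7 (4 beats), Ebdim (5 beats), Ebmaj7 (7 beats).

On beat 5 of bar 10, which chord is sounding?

Ebdim

Beat 5 of bar 10 is beat (10−1)×5 + 5 = 50 overall.
Running totals: D7 ends at 5, Dbadd9 ends at 9, Bbadd9 ends at 11, C6 ends at 13, Ebm ends at 20, Ab ends at 23, F#m ends at 27, Dbmaj7 ends at 28, Bbsus4 ends at 32, D7 ends at 34, Amaj7 ends at 40, Ebm7 ends at 43, Em7 ends at 44, G7 ends at 48, Ebdim ends at 53.
Beat 50 falls within Ebdim.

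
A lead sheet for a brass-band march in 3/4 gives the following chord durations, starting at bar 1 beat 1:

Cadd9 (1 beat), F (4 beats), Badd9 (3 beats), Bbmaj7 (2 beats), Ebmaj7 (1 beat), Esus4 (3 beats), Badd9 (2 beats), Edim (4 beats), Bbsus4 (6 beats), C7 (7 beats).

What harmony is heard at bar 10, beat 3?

Beat 3 of bar 10 is beat (10−1)×3 + 3 = 30 overall.
Running totals: Cadd9 ends at 1, F ends at 5, Badd9 ends at 8, Bbmaj7 ends at 10, Ebmaj7 ends at 11, Esus4 ends at 14, Badd9 ends at 16, Edim ends at 20, Bbsus4 ends at 26, C7 ends at 33.
Beat 30 falls within C7.

C7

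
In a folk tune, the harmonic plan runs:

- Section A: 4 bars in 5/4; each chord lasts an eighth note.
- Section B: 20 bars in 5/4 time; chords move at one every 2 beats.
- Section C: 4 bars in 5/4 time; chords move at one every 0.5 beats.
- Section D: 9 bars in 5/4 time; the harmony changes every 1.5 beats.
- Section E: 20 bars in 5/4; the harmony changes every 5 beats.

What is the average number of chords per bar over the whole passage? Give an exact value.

A: 4 bars of 5 beats is 20 beats; at 0.5 beats each that's 40 chords.
B: 20 bars of 5 beats is 100 beats; at 2 beats each that's 50 chords.
C: 4 bars of 5 beats is 20 beats; at 0.5 beats each that's 40 chords.
D: 9 bars of 5 beats is 45 beats; at 1.5 beats each that's 30 chords.
E: 20 bars of 5 beats is 100 beats; at 5 beats each that's 20 chords.
Overall: 180 chords over 57 bars → 180/57 = 60/19 chords per bar.

60/19 chords per bar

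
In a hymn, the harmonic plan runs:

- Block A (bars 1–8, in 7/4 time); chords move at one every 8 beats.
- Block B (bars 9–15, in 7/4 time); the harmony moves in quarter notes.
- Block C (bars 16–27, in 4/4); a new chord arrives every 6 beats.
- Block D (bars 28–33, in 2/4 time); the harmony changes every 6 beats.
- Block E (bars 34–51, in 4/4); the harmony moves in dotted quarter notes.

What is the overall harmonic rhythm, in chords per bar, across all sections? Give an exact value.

38/17 chords per bar

A: 8 bars of 7 beats is 56 beats; at 8 beats each that's 7 chords.
B: 7 bars of 7 beats is 49 beats; at 1 beat each that's 49 chords.
C: 12 bars of 4 beats is 48 beats; at 6 beats each that's 8 chords.
D: 6 bars of 2 beats is 12 beats; at 6 beats each that's 2 chords.
E: 18 bars of 4 beats is 72 beats; at 1.5 beats each that's 48 chords.
Overall: 114 chords over 51 bars → 114/51 = 38/17 chords per bar.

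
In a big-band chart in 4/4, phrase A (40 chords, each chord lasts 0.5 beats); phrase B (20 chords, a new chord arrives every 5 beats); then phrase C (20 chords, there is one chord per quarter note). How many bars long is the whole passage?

A: 40 × 0.5 = 20 beats = 5 bars.
B: 20 × 5 = 100 beats = 25 bars.
C: 20 × 1 = 20 beats = 5 bars.
Total: 5 + 25 + 5 = 35 bars.

35 bars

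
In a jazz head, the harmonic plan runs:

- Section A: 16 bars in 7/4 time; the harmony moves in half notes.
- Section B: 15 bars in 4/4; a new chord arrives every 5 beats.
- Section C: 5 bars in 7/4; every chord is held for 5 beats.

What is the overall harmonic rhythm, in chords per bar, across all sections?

25/12 chords per bar

A: 16 bars of 7 beats is 112 beats; at 2 beats each that's 56 chords.
B: 15 bars of 4 beats is 60 beats; at 5 beats each that's 12 chords.
C: 5 bars of 7 beats is 35 beats; at 5 beats each that's 7 chords.
Overall: 75 chords over 36 bars → 75/36 = 25/12 chords per bar.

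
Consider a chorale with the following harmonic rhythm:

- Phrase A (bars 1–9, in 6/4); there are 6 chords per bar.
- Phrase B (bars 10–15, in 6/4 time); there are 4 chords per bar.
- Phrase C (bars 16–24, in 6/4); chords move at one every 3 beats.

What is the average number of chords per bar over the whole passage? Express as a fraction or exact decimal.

A: 9 × 6 = 54 beats ÷ 1 = 54 chords.
B: 6 × 6 = 36 beats ÷ 1.5 = 24 chords.
C: 9 × 6 = 54 beats ÷ 3 = 18 chords.
Overall: 96 chords over 24 bars → 96/24 = 4 chords per bar.

4 chords per bar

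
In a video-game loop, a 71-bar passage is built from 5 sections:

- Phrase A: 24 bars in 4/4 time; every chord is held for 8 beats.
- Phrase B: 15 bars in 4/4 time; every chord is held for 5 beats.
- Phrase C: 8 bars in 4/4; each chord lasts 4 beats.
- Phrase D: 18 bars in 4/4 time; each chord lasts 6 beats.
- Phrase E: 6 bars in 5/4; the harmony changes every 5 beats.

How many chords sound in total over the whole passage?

A: 24 bars × 4 beats = 96 beats; 8 beats/chord → 12 chords.
B: 15 bars × 4 beats = 60 beats; 5 beats/chord → 12 chords.
C: 8 bars × 4 beats = 32 beats; 4 beats/chord → 8 chords.
D: 18 bars × 4 beats = 72 beats; 6 beats/chord → 12 chords.
E: 6 bars × 5 beats = 30 beats; 5 beats/chord → 6 chords.
Total: 12 + 12 + 8 + 12 + 6 = 50.

50 chords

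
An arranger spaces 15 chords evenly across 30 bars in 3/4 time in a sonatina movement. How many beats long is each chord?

6 beats

30 bars × 3 beats/bar = 90 beats total.
90 beats ÷ 15 chords = 6 beats per chord.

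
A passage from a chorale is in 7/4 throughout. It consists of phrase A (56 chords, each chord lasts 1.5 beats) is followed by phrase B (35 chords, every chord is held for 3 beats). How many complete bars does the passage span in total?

A: 56 × 1.5 = 84 beats = 12 bars.
B: 35 × 3 = 105 beats = 15 bars.
Total: 12 + 15 = 27 bars.

27 bars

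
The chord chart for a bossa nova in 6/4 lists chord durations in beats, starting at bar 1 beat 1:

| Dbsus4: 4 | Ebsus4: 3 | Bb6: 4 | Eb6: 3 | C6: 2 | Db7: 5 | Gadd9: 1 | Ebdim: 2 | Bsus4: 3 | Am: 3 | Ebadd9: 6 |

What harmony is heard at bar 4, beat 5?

Beat 5 of bar 4 is beat (4−1)×6 + 5 = 23 overall.
Running totals: Dbsus4 ends at 4, Ebsus4 ends at 7, Bb6 ends at 11, Eb6 ends at 14, C6 ends at 16, Db7 ends at 21, Gadd9 ends at 22, Ebdim ends at 24.
Beat 23 falls within Ebdim.

Ebdim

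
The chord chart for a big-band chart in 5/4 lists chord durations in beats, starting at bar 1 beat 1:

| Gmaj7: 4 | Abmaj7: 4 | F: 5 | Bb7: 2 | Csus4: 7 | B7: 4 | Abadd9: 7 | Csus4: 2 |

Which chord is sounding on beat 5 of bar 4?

Csus4

Beat 5 of bar 4 is beat (4−1)×5 + 5 = 20 overall.
Running totals: Gmaj7 ends at 4, Abmaj7 ends at 8, F ends at 13, Bb7 ends at 15, Csus4 ends at 22.
Beat 20 falls within Csus4.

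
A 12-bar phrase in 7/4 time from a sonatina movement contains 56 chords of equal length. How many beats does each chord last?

12 bars × 7 beats/bar = 84 beats total.
84 beats ÷ 56 chords = 1.5 beats per chord.
(That is a dotted quarter note.)

1.5 beats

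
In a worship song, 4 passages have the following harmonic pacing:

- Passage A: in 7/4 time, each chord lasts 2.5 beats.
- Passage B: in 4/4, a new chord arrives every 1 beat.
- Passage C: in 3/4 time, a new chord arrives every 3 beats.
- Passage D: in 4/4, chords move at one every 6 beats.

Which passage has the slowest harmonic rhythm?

Passage D

A: 7 beats/bar ÷ 2.5 beats/chord = 2.8 chords/bar.
B: 4 beats/bar ÷ 1 beat/chord = 4 chords/bar.
C: 3 beats/bar ÷ 3 beats/chord = 1 chord/bar.
D: 4 beats/bar ÷ 6 beats/chord = 2/3 chords/bar.
Slowest is D at 2/3 chords/bar.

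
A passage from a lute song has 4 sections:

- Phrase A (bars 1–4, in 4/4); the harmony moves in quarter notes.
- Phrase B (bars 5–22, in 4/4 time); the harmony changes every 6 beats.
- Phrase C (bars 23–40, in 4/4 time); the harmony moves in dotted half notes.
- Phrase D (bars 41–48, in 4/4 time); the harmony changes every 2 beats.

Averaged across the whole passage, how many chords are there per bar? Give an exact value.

17/12 chords per bar

A: 4 × 4 = 16 beats ÷ 1 = 16 chords.
B: 18 × 4 = 72 beats ÷ 6 = 12 chords.
C: 18 × 4 = 72 beats ÷ 3 = 24 chords.
D: 8 × 4 = 32 beats ÷ 2 = 16 chords.
Overall: 68 chords over 48 bars → 68/48 = 17/12 chords per bar.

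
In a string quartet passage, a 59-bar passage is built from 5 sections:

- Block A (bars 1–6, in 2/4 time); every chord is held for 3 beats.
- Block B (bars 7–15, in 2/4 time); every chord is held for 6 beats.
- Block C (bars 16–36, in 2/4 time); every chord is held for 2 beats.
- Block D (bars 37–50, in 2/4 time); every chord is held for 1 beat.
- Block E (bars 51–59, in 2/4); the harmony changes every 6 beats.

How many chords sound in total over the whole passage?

59 chords

A: 6 bars × 2 beats = 12 beats; 3 beats/chord → 4 chords.
B: 9 bars × 2 beats = 18 beats; 6 beats/chord → 3 chords.
C: 21 bars × 2 beats = 42 beats; 2 beats/chord → 21 chords.
D: 14 bars × 2 beats = 28 beats; 1 beat/chord → 28 chords.
E: 9 bars × 2 beats = 18 beats; 6 beats/chord → 3 chords.
Total: 4 + 3 + 21 + 28 + 3 = 59.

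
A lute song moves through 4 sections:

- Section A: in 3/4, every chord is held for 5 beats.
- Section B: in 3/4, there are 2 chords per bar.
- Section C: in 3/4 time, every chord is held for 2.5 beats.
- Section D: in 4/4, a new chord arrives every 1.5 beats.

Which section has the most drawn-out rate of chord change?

Section A

A: each chord is 5 beats in 3/4, so 0.6 per bar.
B: each chord is 1.5 beats in 3/4, so 2 per bar.
C: each chord is 2.5 beats in 3/4, so 1.2 per bar.
D: each chord is 1.5 beats in 4/4, so 8/3 per bar.
Slowest is A at 0.6 chords/bar.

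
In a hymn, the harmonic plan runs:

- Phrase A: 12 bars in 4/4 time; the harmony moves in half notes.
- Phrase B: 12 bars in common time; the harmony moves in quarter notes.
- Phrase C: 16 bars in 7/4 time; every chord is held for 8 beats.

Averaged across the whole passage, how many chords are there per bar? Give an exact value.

2.15 chords per bar

A: 12 × 4 = 48 beats ÷ 2 = 24 chords.
B: 12 × 4 = 48 beats ÷ 1 = 48 chords.
C: 16 × 7 = 112 beats ÷ 8 = 14 chords.
Overall: 86 chords over 40 bars → 86/40 = 2.15 chords per bar.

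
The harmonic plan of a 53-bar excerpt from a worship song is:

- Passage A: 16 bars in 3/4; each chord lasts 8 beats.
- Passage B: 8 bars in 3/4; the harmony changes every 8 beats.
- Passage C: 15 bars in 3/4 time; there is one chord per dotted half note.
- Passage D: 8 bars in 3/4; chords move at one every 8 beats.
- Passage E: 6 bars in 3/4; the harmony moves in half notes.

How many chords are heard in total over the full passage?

A has 48 beats and chords last 8 each, so 6 chords.
B has 24 beats and chords last 8 each, so 3 chords.
C has 45 beats and chords last 3 each, so 15 chords.
D has 24 beats and chords last 8 each, so 3 chords.
E has 18 beats and chords last 2 each, so 9 chords.
Total: 6 + 3 + 15 + 3 + 9 = 36.

36 chords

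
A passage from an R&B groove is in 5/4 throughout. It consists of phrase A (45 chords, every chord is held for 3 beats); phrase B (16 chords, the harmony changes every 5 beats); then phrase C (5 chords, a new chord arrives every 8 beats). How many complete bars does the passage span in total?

A: 45 × 3 = 135 beats = 27 bars.
B: 16 × 5 = 80 beats = 16 bars.
C: 5 × 8 = 40 beats = 8 bars.
Total: 27 + 16 + 8 = 51 bars.

51 bars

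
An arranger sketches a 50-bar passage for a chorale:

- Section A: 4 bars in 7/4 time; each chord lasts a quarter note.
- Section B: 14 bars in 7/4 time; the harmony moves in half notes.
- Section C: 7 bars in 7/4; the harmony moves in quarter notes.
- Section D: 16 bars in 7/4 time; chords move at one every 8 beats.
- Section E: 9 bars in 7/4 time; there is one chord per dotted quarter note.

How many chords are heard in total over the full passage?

182 chords

A: 4 bars × 7 beats = 28 beats; 1 beat/chord → 28 chords.
B: 14 bars × 7 beats = 98 beats; 2 beats/chord → 49 chords.
C: 7 bars × 7 beats = 49 beats; 1 beat/chord → 49 chords.
D: 16 bars × 7 beats = 112 beats; 8 beats/chord → 14 chords.
E: 9 bars × 7 beats = 63 beats; 1.5 beats/chord → 42 chords.
Total: 28 + 49 + 49 + 14 + 42 = 182.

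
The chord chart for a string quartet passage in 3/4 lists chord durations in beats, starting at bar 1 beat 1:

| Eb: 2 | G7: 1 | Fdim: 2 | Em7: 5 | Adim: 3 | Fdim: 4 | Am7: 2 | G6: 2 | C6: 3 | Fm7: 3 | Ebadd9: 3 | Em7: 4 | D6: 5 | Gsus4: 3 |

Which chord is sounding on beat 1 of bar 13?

D6

Beat 1 of bar 13 is beat (13−1)×3 + 1 = 37 overall.
Running totals: Eb ends at 2, G7 ends at 3, Fdim ends at 5, Em7 ends at 10, Adim ends at 13, Fdim ends at 17, Am7 ends at 19, G6 ends at 21, C6 ends at 24, Fm7 ends at 27, Ebadd9 ends at 30, Em7 ends at 34, D6 ends at 39.
Beat 37 falls within D6.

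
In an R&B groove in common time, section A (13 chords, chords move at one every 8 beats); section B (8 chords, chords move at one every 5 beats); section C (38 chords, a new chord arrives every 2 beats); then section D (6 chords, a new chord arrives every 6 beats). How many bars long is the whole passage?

64 bars

A: 13 × 8 = 104 beats = 26 bars.
B: 8 × 5 = 40 beats = 10 bars.
C: 38 × 2 = 76 beats = 19 bars.
D: 6 × 6 = 36 beats = 9 bars.
Total: 26 + 10 + 19 + 9 = 64 bars.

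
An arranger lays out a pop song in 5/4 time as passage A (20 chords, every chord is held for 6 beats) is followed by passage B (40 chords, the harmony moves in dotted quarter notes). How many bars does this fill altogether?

A: 20 × 6 = 120 beats = 24 bars.
B: 40 × 1.5 = 60 beats = 12 bars.
Total: 24 + 12 = 36 bars.

36 bars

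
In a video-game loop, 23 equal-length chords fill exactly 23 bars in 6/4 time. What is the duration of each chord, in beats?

23 bars × 6 beats/bar = 138 beats total.
138 beats ÷ 23 chords = 6 beats per chord.

6 beats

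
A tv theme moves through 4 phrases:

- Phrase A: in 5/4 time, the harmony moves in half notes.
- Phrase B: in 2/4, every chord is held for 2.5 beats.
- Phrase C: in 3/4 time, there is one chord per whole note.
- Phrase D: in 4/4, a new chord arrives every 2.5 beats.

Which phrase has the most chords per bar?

Phrase A

A: 5/2 = 2.5 chords/bar.
B: 2/2.5 = 0.8 chords/bar.
C: 3/4 = 0.75 chords/bar.
D: 4/2.5 = 1.6 chords/bar.
Fastest is A at 2.5 chords/bar.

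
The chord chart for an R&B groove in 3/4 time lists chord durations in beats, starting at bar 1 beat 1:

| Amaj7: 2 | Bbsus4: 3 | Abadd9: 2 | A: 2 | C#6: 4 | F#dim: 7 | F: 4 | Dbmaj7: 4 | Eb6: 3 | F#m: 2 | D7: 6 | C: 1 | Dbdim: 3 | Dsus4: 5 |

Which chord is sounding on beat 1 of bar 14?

Beat 1 of bar 14 is beat (14−1)×3 + 1 = 40 overall.
Running totals: Amaj7 ends at 2, Bbsus4 ends at 5, Abadd9 ends at 7, A ends at 9, C#6 ends at 13, F#dim ends at 20, F ends at 24, Dbmaj7 ends at 28, Eb6 ends at 31, F#m ends at 33, D7 ends at 39, C ends at 40.
Beat 40 falls within C.

C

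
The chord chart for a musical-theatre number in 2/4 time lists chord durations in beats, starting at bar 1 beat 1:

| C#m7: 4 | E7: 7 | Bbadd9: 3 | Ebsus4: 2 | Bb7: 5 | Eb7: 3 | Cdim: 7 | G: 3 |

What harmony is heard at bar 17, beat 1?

G

Beat 1 of bar 17 is beat (17−1)×2 + 1 = 33 overall.
Running totals: C#m7 ends at 4, E7 ends at 11, Bbadd9 ends at 14, Ebsus4 ends at 16, Bb7 ends at 21, Eb7 ends at 24, Cdim ends at 31, G ends at 34.
Beat 33 falls within G.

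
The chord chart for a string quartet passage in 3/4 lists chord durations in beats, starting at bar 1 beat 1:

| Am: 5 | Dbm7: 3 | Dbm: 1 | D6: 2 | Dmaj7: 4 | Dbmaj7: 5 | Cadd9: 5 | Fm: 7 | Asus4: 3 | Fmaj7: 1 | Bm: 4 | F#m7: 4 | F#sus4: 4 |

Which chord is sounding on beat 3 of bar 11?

Beat 3 of bar 11 is beat (11−1)×3 + 3 = 33 overall.
Running totals: Am ends at 5, Dbm7 ends at 8, Dbm ends at 9, D6 ends at 11, Dmaj7 ends at 15, Dbmaj7 ends at 20, Cadd9 ends at 25, Fm ends at 32, Asus4 ends at 35.
Beat 33 falls within Asus4.

Asus4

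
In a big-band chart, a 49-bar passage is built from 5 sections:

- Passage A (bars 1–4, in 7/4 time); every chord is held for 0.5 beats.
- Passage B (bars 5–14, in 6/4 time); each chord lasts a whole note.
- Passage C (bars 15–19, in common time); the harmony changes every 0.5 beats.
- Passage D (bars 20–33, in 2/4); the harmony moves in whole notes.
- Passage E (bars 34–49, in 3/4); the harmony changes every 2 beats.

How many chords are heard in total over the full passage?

A: 4·7 = 28 beats, 28/0.5 = 56 chords.
B: 10·6 = 60 beats, 60/4 = 15 chords.
C: 5·4 = 20 beats, 20/0.5 = 40 chords.
D: 14·2 = 28 beats, 28/4 = 7 chords.
E: 16·3 = 48 beats, 48/2 = 24 chords.
Total: 56 + 15 + 40 + 7 + 24 = 142.

142 chords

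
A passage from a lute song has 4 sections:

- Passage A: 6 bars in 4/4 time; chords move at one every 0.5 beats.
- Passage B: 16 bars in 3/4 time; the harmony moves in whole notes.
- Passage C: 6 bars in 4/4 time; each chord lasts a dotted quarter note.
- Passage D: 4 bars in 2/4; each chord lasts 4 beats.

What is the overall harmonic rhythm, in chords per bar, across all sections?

39/16 chords per bar

A: 6 × 4 = 24 beats ÷ 0.5 = 48 chords.
B: 16 × 3 = 48 beats ÷ 4 = 12 chords.
C: 6 × 4 = 24 beats ÷ 1.5 = 16 chords.
D: 4 × 2 = 8 beats ÷ 4 = 2 chords.
Overall: 78 chords over 32 bars → 78/32 = 39/16 chords per bar.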